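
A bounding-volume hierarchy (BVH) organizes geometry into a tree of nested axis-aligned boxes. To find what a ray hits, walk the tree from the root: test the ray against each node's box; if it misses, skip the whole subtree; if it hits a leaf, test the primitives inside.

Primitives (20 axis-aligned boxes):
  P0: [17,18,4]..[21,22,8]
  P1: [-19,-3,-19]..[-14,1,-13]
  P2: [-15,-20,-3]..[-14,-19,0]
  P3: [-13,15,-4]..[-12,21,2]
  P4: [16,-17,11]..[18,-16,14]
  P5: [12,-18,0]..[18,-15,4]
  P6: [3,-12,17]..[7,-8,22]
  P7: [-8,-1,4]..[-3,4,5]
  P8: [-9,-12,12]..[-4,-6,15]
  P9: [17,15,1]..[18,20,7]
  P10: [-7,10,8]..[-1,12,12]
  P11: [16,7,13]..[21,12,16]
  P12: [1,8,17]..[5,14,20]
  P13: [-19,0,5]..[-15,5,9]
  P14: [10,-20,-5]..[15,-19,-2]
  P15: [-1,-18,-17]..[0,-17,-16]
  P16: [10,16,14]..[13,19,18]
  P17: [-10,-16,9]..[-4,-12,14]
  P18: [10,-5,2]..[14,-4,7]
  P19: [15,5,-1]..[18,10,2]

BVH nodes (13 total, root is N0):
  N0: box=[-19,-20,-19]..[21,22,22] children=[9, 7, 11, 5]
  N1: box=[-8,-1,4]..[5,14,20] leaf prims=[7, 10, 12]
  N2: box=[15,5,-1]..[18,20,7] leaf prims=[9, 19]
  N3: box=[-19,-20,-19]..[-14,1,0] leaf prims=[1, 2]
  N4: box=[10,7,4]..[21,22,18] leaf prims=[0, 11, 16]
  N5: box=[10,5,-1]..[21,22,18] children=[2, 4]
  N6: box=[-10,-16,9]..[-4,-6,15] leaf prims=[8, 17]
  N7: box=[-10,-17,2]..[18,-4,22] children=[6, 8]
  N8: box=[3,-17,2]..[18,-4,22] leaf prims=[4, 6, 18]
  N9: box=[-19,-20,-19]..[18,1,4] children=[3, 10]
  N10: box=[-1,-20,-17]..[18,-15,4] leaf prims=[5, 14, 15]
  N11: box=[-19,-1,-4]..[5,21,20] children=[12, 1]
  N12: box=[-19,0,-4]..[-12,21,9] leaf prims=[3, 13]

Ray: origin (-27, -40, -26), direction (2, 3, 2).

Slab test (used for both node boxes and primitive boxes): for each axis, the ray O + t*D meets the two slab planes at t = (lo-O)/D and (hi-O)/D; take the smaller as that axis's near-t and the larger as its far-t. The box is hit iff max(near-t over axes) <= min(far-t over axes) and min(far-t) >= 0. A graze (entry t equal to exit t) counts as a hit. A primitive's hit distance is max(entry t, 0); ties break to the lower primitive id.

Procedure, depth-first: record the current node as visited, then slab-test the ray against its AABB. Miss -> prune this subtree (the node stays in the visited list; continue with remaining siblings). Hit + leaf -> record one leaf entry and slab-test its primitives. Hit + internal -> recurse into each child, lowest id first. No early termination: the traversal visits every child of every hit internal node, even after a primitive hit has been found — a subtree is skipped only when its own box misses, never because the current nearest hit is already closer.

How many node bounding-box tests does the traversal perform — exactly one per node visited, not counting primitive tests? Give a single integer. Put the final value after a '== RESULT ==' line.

Trace the traversal:
N0 x:[4,24] y:[20/3,62/3] z:[7/2,24] -> hit [20/3,62/3], descend [5, 7, 9, 11]
  N5 x:[37/2,24] y:[15,62/3] z:[25/2,22] -> hit [37/2,62/3], descend [2, 4]
    N2 x:[21,45/2] y:[15,20] z:[25/2,33/2] -> miss, prune
    N4 x:[37/2,24] y:[47/3,62/3] z:[15,22] -> hit [37/2,62/3] leaf, test {P0(miss), P11(miss), P16(miss)}
  N7 x:[17/2,45/2] y:[23/3,12] z:[14,24] -> miss, prune
  N9 x:[4,45/2] y:[20/3,41/3] z:[7/2,15] -> hit [20/3,41/3], descend [3, 10]
    N3 x:[4,13/2] y:[20/3,41/3] z:[7/2,13] -> miss, prune
    N10 x:[13,45/2] y:[20/3,25/3] z:[9/2,15] -> miss, prune
  N11 x:[4,16] y:[13,61/3] z:[11,23] -> hit [13,16], descend [1, 12]
    N1 x:[19/2,16] y:[13,18] z:[15,23] -> hit [15,16] leaf, test {P7(miss), P10(miss), P12(miss)}
    N12 x:[4,15/2] y:[40/3,61/3] z:[11,35/2] -> miss, prune

Visited [0, 5, 2, 4, 7, 9, 3, 10, 11, 1, 12]. Tests: 11 box, 2 leaf. Nearest: miss.

== RESULT ==
11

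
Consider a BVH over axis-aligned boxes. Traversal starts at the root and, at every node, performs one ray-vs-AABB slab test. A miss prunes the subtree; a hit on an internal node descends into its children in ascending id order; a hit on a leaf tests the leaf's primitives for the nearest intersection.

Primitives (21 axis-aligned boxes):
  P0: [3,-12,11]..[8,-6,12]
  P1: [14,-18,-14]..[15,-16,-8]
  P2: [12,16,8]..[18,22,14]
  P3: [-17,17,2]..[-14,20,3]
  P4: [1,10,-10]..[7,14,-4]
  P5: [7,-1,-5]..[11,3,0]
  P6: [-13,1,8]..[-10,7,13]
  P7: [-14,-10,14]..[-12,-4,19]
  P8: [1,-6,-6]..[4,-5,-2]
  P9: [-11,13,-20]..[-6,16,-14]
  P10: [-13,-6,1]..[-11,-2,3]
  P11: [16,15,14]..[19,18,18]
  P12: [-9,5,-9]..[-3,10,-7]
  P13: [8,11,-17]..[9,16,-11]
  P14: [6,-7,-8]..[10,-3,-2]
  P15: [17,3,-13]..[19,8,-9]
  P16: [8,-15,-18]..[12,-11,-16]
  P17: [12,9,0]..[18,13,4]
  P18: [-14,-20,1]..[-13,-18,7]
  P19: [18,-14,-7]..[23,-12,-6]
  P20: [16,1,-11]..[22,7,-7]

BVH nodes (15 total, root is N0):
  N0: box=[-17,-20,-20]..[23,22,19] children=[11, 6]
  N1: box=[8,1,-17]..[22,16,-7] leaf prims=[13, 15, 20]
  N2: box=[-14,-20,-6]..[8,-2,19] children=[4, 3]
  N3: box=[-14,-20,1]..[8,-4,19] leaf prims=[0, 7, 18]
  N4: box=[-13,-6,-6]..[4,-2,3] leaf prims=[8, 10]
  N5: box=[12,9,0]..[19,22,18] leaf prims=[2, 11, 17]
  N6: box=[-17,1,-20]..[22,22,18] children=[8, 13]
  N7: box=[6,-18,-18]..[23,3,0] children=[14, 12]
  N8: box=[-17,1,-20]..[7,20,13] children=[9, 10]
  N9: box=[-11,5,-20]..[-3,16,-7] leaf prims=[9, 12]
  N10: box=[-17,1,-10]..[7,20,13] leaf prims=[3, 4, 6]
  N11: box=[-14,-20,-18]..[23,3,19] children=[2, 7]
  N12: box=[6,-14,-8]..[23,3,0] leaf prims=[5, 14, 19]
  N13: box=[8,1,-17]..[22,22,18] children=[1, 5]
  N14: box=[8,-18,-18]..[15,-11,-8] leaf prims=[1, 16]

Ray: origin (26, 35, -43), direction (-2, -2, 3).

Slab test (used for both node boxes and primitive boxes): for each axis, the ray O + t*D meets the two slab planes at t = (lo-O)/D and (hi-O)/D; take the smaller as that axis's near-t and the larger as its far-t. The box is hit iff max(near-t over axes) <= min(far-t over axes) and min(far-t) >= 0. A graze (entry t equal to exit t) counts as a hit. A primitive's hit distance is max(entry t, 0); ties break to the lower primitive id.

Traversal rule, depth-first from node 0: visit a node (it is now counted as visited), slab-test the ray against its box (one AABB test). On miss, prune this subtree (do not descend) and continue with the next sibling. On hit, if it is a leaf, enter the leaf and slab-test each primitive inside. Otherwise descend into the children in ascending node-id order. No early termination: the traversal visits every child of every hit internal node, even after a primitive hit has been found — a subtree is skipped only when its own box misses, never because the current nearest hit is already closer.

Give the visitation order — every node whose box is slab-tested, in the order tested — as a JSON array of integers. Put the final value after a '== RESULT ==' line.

Walk:
N0 x:[3/2,43/2] y:[13/2,55/2] z:[23/3,62/3] -> hit [23/3,62/3], descend [6, 11]
  N6 x:[2,43/2] y:[13/2,17] z:[23/3,61/3] -> hit [23/3,17], descend [8, 13]
    N8 x:[19/2,43/2] y:[15/2,17] z:[23/3,56/3] -> hit [19/2,17], descend [9, 10]
      N9 x:[29/2,37/2] y:[19/2,15] z:[23/3,12] -> miss, prune
      N10 x:[19/2,43/2] y:[15/2,17] z:[11,56/3] -> hit [11,17] leaf, test {P3(miss), P4@t=11, P6(miss)}
    N13 x:[2,9] y:[13/2,17] z:[26/3,61/3] -> hit [26/3,9], descend [1, 5]
      N1 x:[2,9] y:[19/2,17] z:[26/3,12] -> miss, prune
      N5 x:[7/2,7] y:[13/2,13] z:[43/3,61/3] -> miss, prune
  N11 x:[3/2,20] y:[16,55/2] z:[25/3,62/3] -> hit [16,20], descend [2, 7]
    N2 x:[9,20] y:[37/2,55/2] z:[37/3,62/3] -> hit [37/2,20], descend [3, 4]
      N3 x:[9,20] y:[39/2,55/2] z:[44/3,62/3] -> hit [39/2,20] leaf, test {P0(miss), P7@t=39/2, P18(miss)}
      N4 x:[11,39/2] y:[37/2,41/2] z:[37/3,46/3] -> miss, prune
    N7 x:[3/2,10] y:[16,53/2] z:[25/3,43/3] -> miss, prune

order=[0, 6, 8, 9, 10, 13, 1, 5, 11, 2, 3, 4, 7]  |boxes|=13  |leaves|=2  hit=P4

== RESULT ==
[0, 6, 8, 9, 10, 13, 1, 5, 11, 2, 3, 4, 7]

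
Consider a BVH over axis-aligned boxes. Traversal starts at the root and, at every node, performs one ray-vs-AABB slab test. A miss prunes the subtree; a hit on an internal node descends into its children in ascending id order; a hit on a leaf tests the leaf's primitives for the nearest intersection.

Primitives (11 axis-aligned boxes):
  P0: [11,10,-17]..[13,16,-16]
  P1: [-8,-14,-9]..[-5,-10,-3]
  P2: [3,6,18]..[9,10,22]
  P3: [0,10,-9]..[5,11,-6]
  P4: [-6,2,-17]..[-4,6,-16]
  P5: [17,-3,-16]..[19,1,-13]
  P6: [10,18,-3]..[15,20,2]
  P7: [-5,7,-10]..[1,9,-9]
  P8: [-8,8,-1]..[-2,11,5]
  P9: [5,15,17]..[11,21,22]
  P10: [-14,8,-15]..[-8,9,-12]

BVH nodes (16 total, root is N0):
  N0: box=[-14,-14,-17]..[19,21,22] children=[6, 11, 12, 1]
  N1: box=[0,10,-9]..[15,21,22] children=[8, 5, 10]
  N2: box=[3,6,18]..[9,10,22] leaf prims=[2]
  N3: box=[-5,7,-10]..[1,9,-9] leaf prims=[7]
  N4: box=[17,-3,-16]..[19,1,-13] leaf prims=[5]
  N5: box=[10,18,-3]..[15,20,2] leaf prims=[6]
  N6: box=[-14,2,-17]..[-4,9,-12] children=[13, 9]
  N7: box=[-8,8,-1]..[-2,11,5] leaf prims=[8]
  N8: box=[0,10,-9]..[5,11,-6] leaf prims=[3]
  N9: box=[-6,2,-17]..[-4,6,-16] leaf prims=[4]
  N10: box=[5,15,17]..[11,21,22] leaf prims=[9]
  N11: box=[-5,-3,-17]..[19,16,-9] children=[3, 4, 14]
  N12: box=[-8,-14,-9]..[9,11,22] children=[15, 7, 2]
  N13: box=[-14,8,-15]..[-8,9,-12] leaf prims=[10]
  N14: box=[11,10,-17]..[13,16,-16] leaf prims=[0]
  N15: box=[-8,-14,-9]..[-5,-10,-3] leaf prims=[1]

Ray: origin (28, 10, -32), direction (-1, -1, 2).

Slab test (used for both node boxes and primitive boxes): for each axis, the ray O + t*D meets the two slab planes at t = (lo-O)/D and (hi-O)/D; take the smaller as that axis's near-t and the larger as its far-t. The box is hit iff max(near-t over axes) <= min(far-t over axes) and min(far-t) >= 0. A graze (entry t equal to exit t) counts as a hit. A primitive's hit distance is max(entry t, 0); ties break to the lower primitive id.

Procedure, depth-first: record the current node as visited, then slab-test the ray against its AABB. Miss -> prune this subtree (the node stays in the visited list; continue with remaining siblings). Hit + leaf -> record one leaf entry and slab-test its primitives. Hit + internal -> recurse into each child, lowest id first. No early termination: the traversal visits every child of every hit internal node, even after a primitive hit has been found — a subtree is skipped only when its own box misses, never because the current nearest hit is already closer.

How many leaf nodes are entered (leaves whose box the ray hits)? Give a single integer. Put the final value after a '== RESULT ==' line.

Traverse from the root:
N0 x:[9,42] y:[-11,24] z:[15/2,27] -> hit [9,24], descend [1, 6, 11, 12]
  N1 x:[13,28] y:[-11,0] z:[23/2,27] -> miss, prune
  N6 x:[32,42] y:[1,8] z:[15/2,10] -> miss, prune
  N11 x:[9,33] y:[-6,13] z:[15/2,23/2] -> hit [9,23/2], descend [3, 4, 14]
    N3 x:[27,33] y:[1,3] z:[11,23/2] -> miss, prune
    N4 x:[9,11] y:[9,13] z:[8,19/2] -> hit [9,19/2] leaf, test {P5@t=9}
    N14 x:[15,17] y:[-6,0] z:[15/2,8] -> miss, prune
  N12 x:[19,36] y:[-1,24] z:[23/2,27] -> hit [19,24], descend [2, 7, 15]
    N2 x:[19,25] y:[0,4] z:[25,27] -> miss, prune
    N7 x:[30,36] y:[-1,2] z:[31/2,37/2] -> miss, prune
    N15 x:[33,36] y:[20,24] z:[23/2,29/2] -> miss, prune

11 AABB tests over nodes [0, 1, 6, 11, 3, 4, 14, 12, 2, 7, 15]; 1 leaf entered; closest P5.

== RESULT ==
1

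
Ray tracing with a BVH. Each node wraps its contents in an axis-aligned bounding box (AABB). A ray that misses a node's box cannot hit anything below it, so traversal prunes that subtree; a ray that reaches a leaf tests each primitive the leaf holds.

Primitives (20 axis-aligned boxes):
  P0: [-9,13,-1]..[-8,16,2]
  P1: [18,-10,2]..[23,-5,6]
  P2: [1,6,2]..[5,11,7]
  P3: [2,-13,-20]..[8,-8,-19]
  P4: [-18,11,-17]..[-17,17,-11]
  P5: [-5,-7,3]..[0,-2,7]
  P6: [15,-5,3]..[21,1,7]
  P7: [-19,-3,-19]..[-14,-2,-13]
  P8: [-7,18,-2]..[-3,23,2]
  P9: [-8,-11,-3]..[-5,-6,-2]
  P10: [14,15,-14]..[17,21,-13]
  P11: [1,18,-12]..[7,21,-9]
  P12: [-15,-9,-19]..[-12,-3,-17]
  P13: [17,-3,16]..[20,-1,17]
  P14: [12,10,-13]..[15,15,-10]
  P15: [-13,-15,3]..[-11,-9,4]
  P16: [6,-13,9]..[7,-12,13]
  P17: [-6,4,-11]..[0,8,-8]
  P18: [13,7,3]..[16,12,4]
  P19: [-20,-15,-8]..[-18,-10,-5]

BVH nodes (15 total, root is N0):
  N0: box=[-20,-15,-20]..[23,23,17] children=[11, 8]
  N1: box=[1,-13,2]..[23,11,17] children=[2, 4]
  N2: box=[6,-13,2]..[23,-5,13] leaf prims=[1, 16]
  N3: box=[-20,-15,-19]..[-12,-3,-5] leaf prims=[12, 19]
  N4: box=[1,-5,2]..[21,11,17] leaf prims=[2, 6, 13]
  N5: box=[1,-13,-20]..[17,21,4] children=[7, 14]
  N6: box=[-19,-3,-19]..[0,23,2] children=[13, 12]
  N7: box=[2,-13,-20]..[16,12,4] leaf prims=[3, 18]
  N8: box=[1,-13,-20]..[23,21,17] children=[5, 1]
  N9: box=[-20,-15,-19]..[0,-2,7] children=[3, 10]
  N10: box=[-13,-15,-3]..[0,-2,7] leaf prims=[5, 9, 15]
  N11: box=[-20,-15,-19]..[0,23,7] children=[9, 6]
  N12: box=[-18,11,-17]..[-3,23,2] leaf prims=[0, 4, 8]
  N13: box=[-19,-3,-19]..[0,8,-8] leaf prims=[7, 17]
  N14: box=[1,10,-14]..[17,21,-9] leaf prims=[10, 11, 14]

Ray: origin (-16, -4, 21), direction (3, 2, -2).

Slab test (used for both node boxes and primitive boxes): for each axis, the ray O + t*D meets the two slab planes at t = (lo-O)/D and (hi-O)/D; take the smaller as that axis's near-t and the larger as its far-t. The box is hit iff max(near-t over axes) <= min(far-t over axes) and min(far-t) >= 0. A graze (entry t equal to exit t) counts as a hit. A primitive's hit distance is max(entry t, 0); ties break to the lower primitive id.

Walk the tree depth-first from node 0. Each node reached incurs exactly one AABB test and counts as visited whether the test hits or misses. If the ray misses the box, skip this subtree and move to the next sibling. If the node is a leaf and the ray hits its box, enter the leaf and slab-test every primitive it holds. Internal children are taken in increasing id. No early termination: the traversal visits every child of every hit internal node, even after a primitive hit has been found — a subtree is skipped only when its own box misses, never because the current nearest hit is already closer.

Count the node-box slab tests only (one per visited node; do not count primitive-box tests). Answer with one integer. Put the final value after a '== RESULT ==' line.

Walk:
N0 x:[-4/3,13] y:[-11/2,27/2] z:[2,41/2] -> hit [2,13], descend [8, 11]
  N8 x:[17/3,13] y:[-9/2,25/2] z:[2,41/2] -> hit [17/3,25/2], descend [1, 5]
    N1 x:[17/3,13] y:[-9/2,15/2] z:[2,19/2] -> hit [17/3,15/2], descend [2, 4]
      N2 x:[22/3,13] y:[-9/2,-1/2] z:[4,19/2] -> miss, prune
      N4 x:[17/3,37/3] y:[-1/2,15/2] z:[2,19/2] -> hit [17/3,15/2] leaf, test {P2@t=7, P6(miss), P13(miss)}
    N5 x:[17/3,11] y:[-9/2,25/2] z:[17/2,41/2] -> hit [17/2,11], descend [7, 14]
      N7 x:[6,32/3] y:[-9/2,8] z:[17/2,41/2] -> miss, prune
      N14 x:[17/3,11] y:[7,25/2] z:[15,35/2] -> miss, prune
  N11 x:[-4/3,16/3] y:[-11/2,27/2] z:[7,20] -> miss, prune

Summary -> nodes [0, 8, 1, 2, 4, 5, 7, 14, 11]; box-tests=9; leaf-entries=1; first=P2

== RESULT ==
9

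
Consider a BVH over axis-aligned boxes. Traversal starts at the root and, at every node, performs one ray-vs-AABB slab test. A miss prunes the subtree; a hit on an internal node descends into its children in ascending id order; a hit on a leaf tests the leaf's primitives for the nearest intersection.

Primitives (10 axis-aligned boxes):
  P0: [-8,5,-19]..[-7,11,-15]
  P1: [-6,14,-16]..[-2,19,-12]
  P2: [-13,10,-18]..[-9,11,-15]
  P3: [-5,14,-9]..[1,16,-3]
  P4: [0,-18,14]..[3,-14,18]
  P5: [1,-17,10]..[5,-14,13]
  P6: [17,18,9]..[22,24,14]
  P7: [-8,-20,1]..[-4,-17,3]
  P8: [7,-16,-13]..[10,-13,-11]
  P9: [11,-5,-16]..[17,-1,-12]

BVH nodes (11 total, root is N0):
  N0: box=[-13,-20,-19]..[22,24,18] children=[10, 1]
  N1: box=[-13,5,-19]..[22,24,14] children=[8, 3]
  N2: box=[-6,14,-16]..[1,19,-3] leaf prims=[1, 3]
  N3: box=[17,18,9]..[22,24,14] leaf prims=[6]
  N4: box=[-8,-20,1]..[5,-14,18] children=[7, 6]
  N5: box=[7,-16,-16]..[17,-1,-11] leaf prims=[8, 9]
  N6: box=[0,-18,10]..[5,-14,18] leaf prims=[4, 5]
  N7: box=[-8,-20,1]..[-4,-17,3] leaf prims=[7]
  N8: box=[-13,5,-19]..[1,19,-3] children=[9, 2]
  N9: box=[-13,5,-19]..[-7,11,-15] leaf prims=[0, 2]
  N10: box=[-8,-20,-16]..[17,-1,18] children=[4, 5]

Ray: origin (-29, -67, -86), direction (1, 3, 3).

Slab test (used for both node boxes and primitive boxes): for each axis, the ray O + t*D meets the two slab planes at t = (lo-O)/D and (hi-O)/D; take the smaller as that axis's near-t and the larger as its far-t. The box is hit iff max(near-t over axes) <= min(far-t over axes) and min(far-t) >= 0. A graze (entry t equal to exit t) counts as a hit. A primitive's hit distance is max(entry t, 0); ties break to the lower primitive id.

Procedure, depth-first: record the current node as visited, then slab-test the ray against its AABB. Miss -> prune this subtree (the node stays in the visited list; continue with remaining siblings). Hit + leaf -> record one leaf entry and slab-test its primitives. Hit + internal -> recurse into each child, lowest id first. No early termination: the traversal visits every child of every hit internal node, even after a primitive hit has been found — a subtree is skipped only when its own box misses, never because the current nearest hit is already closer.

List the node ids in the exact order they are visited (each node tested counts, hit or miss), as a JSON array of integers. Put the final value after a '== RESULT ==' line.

Walk:
N0 x:[16,51] y:[47/3,91/3] z:[67/3,104/3] -> hit [67/3,91/3], descend [1, 10]
  N1 x:[16,51] y:[24,91/3] z:[67/3,100/3] -> hit [24,91/3], descend [3, 8]
    N3 x:[46,51] y:[85/3,91/3] z:[95/3,100/3] -> miss, prune
    N8 x:[16,30] y:[24,86/3] z:[67/3,83/3] -> hit [24,83/3], descend [2, 9]
      N2 x:[23,30] y:[27,86/3] z:[70/3,83/3] -> hit [27,83/3] leaf, test {P1(miss), P3@t=27}
      N9 x:[16,22] y:[24,26] z:[67/3,71/3] -> miss, prune
  N10 x:[21,46] y:[47/3,22] z:[70/3,104/3] -> miss, prune

Visited [0, 1, 3, 8, 2, 9, 10]. Tests: 7 box, 1 leaf. Nearest: P3.

== RESULT ==
[0, 1, 3, 8, 2, 9, 10]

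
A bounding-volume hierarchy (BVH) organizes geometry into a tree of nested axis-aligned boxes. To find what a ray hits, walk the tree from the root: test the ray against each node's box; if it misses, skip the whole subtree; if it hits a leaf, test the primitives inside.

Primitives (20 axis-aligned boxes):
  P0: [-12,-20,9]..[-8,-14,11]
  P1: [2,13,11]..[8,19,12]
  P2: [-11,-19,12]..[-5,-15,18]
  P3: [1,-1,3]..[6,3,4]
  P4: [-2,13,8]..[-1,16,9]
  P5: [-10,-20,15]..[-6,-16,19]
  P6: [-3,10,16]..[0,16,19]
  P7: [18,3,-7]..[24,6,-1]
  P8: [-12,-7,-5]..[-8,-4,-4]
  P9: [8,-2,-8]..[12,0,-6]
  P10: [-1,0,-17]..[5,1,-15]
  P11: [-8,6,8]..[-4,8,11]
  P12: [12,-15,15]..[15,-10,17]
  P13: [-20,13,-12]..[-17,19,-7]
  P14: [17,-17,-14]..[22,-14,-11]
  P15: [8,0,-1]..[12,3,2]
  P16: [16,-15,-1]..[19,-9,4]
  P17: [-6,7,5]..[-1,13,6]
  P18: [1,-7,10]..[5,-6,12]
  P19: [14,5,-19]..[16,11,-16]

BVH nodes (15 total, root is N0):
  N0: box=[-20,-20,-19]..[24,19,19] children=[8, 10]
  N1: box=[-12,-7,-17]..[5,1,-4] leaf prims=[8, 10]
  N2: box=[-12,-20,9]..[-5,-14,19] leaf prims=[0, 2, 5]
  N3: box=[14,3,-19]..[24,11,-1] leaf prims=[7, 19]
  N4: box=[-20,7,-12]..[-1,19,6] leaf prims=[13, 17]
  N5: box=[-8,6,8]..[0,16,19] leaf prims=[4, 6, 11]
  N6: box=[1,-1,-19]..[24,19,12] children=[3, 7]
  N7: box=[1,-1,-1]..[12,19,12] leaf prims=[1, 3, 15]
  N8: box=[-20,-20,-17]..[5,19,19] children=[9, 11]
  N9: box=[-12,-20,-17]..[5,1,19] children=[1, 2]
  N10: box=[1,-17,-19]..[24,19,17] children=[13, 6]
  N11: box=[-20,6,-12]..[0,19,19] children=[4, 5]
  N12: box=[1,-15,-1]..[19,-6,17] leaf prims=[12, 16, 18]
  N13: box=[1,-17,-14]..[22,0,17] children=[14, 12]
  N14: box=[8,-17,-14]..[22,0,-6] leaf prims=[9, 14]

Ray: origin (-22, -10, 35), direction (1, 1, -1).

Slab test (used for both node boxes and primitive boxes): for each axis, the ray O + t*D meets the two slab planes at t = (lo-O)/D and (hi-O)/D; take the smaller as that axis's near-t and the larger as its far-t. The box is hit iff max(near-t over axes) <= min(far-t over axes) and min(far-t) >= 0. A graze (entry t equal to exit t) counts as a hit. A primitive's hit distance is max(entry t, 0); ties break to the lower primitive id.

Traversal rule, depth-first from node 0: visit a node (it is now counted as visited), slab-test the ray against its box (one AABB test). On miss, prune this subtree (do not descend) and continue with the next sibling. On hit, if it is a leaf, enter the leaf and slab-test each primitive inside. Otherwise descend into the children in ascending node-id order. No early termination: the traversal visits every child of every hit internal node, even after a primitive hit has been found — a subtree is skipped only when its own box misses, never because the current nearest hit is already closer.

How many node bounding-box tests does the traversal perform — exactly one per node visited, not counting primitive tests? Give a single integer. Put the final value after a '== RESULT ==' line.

Walk:
N0 x:[2,46] y:[-10,29] z:[16,54] -> hit [16,29], descend [8, 10]
  N8 x:[2,27] y:[-10,29] z:[16,52] -> hit [16,27], descend [9, 11]
    N9 x:[10,27] y:[-10,11] z:[16,52] -> miss, prune
    N11 x:[2,22] y:[16,29] z:[16,47] -> hit [16,22], descend [4, 5]
      N4 x:[2,21] y:[17,29] z:[29,47] -> miss, prune
      N5 x:[14,22] y:[16,26] z:[16,27] -> hit [16,22] leaf, test {P4(miss), P6(miss), P11(miss)}
  N10 x:[23,46] y:[-7,29] z:[18,54] -> hit [23,29], descend [6, 13]
    N6 x:[23,46] y:[9,29] z:[23,54] -> hit [23,29], descend [3, 7]
      N3 x:[36,46] y:[13,21] z:[36,54] -> miss, prune
      N7 x:[23,34] y:[9,29] z:[23,36] -> hit [23,29] leaf, test {P1@t=24, P3(miss), P15(miss)}
    N13 x:[23,44] y:[-7,10] z:[18,49] -> miss, prune

11 AABB tests over nodes [0, 8, 9, 11, 4, 5, 10, 6, 3, 7, 13]; 2 leaves entered; closest P1.

== RESULT ==
11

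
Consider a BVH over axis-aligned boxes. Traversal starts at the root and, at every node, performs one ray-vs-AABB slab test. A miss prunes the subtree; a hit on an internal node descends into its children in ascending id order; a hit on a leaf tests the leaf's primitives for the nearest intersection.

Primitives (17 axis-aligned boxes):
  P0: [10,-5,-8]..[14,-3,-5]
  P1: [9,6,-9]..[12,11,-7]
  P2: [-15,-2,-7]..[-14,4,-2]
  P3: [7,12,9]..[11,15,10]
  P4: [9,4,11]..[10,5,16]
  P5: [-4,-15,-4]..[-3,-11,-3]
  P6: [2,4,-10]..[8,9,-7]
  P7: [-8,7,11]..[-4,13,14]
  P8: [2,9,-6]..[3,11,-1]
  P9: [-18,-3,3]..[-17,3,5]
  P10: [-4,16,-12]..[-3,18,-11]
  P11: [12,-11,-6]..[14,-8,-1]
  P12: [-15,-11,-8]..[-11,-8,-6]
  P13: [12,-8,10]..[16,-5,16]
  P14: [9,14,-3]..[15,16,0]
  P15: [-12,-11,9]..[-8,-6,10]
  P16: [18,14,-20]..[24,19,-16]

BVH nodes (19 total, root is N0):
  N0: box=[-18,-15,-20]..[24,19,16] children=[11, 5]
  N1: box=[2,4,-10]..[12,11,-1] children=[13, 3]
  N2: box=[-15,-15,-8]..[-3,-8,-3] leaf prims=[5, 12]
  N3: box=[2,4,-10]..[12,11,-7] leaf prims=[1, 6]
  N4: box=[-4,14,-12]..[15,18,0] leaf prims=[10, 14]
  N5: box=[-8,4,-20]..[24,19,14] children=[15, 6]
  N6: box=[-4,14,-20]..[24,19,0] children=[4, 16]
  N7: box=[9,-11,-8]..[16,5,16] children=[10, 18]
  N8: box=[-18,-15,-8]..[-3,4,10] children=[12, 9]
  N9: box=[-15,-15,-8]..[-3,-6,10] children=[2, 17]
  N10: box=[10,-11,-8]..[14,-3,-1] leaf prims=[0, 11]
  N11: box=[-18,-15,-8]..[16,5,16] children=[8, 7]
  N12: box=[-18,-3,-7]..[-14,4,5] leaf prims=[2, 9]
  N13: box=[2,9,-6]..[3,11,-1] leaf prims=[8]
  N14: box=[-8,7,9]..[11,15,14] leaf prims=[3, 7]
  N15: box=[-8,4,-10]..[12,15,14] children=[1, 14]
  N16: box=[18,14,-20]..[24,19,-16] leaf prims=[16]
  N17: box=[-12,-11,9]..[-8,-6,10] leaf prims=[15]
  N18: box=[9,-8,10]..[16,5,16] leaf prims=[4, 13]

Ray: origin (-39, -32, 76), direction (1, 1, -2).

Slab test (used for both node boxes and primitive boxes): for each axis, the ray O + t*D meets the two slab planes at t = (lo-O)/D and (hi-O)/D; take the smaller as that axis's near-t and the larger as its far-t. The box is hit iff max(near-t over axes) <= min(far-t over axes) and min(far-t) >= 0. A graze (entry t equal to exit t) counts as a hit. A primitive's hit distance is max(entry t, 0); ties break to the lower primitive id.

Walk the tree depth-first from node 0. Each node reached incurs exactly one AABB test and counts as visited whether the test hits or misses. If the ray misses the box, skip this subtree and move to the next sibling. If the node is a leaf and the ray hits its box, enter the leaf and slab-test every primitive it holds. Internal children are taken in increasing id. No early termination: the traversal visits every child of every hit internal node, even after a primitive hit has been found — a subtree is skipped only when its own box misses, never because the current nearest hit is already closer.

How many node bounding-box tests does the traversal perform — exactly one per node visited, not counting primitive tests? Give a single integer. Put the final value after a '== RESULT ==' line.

Walk:
N0 x:[21,63] y:[17,51] z:[30,48] -> hit [30,48], descend [5, 11]
  N5 x:[31,63] y:[36,51] z:[31,48] -> hit [36,48], descend [6, 15]
    N6 x:[35,63] y:[46,51] z:[38,48] -> hit [46,48], descend [4, 16]
      N4 x:[35,54] y:[46,50] z:[38,44] -> miss, prune
      N16 x:[57,63] y:[46,51] z:[46,48] -> miss, prune
    N15 x:[31,51] y:[36,47] z:[31,43] -> hit [36,43], descend [1, 14]
      N1 x:[41,51] y:[36,43] z:[77/2,43] -> hit [41,43], descend [3, 13]
        N3 x:[41,51] y:[36,43] z:[83/2,43] -> hit [83/2,43] leaf, test {P1(miss), P6(miss)}
        N13 x:[41,42] y:[41,43] z:[77/2,41] -> hit [41,41] leaf, test {P8@t=41}
      N14 x:[31,50] y:[39,47] z:[31,67/2] -> miss, prune
  N11 x:[21,55] y:[17,37] z:[30,42] -> hit [30,37], descend [7, 8]
    N7 x:[48,55] y:[21,37] z:[30,42] -> miss, prune
    N8 x:[21,36] y:[17,36] z:[33,42] -> hit [33,36], descend [9, 12]
      N9 x:[24,36] y:[17,26] z:[33,42] -> miss, prune
      N12 x:[21,25] y:[29,36] z:[71/2,83/2] -> miss, prune

order=[0, 5, 6, 4, 16, 15, 1, 3, 13, 14, 11, 7, 8, 9, 12]  |boxes|=15  |leaves|=2  hit=P8

== RESULT ==
15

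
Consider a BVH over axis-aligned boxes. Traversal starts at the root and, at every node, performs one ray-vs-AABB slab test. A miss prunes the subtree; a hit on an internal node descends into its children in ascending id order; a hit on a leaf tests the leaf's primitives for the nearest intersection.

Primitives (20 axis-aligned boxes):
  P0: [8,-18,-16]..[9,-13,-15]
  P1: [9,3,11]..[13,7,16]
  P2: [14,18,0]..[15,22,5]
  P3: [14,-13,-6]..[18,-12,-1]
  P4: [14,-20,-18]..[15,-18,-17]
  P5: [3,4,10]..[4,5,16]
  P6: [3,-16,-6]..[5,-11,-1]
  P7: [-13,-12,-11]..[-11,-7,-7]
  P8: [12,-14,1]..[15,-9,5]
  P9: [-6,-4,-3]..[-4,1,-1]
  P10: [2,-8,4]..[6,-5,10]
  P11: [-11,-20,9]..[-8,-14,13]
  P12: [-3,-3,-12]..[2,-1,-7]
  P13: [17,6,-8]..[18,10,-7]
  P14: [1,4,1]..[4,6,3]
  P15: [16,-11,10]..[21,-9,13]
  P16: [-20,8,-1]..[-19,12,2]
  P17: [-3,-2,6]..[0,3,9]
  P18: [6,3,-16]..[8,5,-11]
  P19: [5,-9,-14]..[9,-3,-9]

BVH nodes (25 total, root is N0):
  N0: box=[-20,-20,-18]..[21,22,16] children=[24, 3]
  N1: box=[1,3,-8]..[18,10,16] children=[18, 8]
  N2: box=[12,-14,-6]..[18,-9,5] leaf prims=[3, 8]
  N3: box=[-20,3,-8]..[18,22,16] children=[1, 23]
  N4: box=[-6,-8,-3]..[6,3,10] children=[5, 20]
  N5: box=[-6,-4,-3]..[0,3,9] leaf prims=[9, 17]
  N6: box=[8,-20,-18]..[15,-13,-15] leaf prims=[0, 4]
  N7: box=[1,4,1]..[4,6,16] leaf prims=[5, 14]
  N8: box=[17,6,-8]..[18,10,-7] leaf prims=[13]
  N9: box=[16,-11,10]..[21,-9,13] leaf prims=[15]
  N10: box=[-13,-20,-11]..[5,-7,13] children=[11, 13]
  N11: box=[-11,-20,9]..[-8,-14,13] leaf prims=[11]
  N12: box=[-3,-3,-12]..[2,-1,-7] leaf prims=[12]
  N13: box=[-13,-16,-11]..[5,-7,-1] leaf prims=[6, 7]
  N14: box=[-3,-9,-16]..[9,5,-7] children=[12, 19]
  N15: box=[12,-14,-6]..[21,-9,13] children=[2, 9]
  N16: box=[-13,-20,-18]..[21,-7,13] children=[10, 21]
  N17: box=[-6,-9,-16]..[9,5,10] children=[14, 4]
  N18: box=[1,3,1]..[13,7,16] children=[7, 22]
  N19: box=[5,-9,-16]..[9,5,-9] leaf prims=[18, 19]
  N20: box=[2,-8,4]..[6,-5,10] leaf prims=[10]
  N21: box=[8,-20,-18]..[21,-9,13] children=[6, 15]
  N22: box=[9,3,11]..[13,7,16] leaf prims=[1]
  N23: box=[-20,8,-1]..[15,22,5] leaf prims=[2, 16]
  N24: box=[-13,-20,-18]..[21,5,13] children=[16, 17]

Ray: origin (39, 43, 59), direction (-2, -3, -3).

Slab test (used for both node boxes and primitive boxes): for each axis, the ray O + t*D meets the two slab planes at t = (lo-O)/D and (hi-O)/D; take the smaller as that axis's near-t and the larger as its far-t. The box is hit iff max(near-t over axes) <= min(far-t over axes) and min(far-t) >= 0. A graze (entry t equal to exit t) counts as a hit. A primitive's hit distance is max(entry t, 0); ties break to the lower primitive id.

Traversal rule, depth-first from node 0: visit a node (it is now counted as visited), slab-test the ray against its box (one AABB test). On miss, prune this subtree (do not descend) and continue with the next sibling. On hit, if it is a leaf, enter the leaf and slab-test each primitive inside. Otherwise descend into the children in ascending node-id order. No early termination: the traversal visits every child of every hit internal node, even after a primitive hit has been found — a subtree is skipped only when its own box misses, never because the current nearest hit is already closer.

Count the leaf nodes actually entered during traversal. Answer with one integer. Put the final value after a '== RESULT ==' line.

Walk:
N0 x:[9,59/2] y:[7,21] z:[43/3,77/3] -> hit [43/3,21], descend [3, 24]
  N3 x:[21/2,59/2] y:[7,40/3] z:[43/3,67/3] -> miss, prune
  N24 x:[9,26] y:[38/3,21] z:[46/3,77/3] -> hit [46/3,21], descend [16, 17]
    N16 x:[9,26] y:[50/3,21] z:[46/3,77/3] -> hit [50/3,21], descend [10, 21]
      N10 x:[17,26] y:[50/3,21] z:[46/3,70/3] -> hit [17,21], descend [11, 13]
        N11 x:[47/2,25] y:[19,21] z:[46/3,50/3] -> miss, prune
        N13 x:[17,26] y:[50/3,59/3] z:[20,70/3] -> miss, prune
      N21 x:[9,31/2] y:[52/3,21] z:[46/3,77/3] -> miss, prune
    N17 x:[15,45/2] y:[38/3,52/3] z:[49/3,25] -> hit [49/3,52/3], descend [4, 14]
      N4 x:[33/2,45/2] y:[40/3,17] z:[49/3,62/3] -> hit [33/2,17], descend [5, 20]
        N5 x:[39/2,45/2] y:[40/3,47/3] z:[50/3,62/3] -> miss, prune
        N20 x:[33/2,37/2] y:[16,17] z:[49/3,55/3] -> hit [33/2,17] leaf, test {P10@t=33/2}
      N14 x:[15,21] y:[38/3,52/3] z:[22,25] -> miss, prune

Summary -> nodes [0, 3, 24, 16, 10, 11, 13, 21, 17, 4, 5, 20, 14]; box-tests=13; leaf-entries=1; first=P10

== RESULT ==
1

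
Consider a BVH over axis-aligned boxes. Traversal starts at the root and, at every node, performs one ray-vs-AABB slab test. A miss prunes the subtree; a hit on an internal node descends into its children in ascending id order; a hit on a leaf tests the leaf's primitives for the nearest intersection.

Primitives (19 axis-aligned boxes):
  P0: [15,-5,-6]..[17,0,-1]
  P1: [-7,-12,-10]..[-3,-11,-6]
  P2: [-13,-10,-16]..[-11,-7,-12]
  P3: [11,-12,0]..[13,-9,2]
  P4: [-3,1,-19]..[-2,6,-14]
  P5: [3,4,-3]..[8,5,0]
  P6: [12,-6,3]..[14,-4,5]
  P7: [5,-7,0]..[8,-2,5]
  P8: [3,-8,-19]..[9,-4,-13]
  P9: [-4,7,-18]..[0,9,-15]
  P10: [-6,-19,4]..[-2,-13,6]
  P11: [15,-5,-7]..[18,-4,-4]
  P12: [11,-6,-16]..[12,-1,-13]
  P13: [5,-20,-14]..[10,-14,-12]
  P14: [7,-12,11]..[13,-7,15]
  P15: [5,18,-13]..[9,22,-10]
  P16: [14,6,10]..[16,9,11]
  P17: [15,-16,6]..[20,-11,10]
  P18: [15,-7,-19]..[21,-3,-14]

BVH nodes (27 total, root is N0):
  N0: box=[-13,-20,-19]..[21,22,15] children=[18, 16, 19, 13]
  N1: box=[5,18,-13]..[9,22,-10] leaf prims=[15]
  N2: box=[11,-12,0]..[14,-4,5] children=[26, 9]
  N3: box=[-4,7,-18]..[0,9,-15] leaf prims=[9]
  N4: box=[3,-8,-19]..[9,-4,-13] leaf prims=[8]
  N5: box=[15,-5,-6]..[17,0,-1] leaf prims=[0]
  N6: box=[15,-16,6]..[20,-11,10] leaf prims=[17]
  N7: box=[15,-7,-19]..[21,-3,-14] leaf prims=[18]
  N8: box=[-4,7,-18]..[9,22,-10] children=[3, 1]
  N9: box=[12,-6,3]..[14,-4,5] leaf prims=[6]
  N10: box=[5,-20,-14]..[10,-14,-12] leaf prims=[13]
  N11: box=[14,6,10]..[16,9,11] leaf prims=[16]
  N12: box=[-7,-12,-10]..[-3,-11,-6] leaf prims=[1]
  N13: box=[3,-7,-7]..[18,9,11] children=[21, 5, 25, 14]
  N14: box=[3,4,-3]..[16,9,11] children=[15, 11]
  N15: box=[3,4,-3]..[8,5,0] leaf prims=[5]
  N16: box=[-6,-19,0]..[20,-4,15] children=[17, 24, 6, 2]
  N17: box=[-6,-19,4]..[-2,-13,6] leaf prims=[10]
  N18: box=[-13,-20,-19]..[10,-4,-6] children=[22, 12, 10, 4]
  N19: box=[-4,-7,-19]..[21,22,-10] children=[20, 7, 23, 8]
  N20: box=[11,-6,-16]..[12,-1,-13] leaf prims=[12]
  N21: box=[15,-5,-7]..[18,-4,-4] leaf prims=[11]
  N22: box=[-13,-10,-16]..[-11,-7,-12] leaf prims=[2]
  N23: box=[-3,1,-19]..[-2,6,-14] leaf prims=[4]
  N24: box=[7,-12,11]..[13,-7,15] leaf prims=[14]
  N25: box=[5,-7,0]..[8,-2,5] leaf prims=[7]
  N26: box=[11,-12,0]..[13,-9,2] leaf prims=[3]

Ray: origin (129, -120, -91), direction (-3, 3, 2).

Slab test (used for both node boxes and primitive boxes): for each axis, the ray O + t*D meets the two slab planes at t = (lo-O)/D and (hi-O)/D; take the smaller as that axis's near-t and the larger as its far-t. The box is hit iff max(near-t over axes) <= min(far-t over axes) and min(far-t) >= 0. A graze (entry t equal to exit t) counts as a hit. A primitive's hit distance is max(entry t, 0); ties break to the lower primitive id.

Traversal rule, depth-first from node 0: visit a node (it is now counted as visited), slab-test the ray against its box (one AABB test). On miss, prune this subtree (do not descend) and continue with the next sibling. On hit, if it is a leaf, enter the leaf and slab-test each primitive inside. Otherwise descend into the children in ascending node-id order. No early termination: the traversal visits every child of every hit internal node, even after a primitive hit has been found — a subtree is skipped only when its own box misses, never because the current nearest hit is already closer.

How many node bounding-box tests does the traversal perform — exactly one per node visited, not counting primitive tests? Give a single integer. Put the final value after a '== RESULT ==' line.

Traverse from the root:
N0 x:[36,142/3] y:[100/3,142/3] z:[36,53] -> hit [36,142/3], descend [13, 16, 18, 19]
  N13 x:[37,42] y:[113/3,43] z:[42,51] -> hit [42,42], descend [5, 14, 21, 25]
    N5 x:[112/3,38] y:[115/3,40] z:[85/2,45] -> miss, prune
    N14 x:[113/3,42] y:[124/3,43] z:[44,51] -> miss, prune
    N21 x:[37,38] y:[115/3,116/3] z:[42,87/2] -> miss, prune
    N25 x:[121/3,124/3] y:[113/3,118/3] z:[91/2,48] -> miss, prune
  N16 x:[109/3,45] y:[101/3,116/3] z:[91/2,53] -> miss, prune
  N18 x:[119/3,142/3] y:[100/3,116/3] z:[36,85/2] -> miss, prune
  N19 x:[36,133/3] y:[113/3,142/3] z:[36,81/2] -> hit [113/3,81/2], descend [7, 8, 20, 23]
    N7 x:[36,38] y:[113/3,39] z:[36,77/2] -> hit [113/3,38] leaf, test {P18@t=113/3}
    N8 x:[40,133/3] y:[127/3,142/3] z:[73/2,81/2] -> miss, prune
    N20 x:[39,118/3] y:[38,119/3] z:[75/2,39] -> hit [39,39] leaf, test {P12@t=39}
    N23 x:[131/3,44] y:[121/3,42] z:[36,77/2] -> miss, prune

13 AABB tests over nodes [0, 13, 5, 14, 21, 25, 16, 18, 19, 7, 8, 20, 23]; 2 leaves entered; closest P18.

== RESULT ==
13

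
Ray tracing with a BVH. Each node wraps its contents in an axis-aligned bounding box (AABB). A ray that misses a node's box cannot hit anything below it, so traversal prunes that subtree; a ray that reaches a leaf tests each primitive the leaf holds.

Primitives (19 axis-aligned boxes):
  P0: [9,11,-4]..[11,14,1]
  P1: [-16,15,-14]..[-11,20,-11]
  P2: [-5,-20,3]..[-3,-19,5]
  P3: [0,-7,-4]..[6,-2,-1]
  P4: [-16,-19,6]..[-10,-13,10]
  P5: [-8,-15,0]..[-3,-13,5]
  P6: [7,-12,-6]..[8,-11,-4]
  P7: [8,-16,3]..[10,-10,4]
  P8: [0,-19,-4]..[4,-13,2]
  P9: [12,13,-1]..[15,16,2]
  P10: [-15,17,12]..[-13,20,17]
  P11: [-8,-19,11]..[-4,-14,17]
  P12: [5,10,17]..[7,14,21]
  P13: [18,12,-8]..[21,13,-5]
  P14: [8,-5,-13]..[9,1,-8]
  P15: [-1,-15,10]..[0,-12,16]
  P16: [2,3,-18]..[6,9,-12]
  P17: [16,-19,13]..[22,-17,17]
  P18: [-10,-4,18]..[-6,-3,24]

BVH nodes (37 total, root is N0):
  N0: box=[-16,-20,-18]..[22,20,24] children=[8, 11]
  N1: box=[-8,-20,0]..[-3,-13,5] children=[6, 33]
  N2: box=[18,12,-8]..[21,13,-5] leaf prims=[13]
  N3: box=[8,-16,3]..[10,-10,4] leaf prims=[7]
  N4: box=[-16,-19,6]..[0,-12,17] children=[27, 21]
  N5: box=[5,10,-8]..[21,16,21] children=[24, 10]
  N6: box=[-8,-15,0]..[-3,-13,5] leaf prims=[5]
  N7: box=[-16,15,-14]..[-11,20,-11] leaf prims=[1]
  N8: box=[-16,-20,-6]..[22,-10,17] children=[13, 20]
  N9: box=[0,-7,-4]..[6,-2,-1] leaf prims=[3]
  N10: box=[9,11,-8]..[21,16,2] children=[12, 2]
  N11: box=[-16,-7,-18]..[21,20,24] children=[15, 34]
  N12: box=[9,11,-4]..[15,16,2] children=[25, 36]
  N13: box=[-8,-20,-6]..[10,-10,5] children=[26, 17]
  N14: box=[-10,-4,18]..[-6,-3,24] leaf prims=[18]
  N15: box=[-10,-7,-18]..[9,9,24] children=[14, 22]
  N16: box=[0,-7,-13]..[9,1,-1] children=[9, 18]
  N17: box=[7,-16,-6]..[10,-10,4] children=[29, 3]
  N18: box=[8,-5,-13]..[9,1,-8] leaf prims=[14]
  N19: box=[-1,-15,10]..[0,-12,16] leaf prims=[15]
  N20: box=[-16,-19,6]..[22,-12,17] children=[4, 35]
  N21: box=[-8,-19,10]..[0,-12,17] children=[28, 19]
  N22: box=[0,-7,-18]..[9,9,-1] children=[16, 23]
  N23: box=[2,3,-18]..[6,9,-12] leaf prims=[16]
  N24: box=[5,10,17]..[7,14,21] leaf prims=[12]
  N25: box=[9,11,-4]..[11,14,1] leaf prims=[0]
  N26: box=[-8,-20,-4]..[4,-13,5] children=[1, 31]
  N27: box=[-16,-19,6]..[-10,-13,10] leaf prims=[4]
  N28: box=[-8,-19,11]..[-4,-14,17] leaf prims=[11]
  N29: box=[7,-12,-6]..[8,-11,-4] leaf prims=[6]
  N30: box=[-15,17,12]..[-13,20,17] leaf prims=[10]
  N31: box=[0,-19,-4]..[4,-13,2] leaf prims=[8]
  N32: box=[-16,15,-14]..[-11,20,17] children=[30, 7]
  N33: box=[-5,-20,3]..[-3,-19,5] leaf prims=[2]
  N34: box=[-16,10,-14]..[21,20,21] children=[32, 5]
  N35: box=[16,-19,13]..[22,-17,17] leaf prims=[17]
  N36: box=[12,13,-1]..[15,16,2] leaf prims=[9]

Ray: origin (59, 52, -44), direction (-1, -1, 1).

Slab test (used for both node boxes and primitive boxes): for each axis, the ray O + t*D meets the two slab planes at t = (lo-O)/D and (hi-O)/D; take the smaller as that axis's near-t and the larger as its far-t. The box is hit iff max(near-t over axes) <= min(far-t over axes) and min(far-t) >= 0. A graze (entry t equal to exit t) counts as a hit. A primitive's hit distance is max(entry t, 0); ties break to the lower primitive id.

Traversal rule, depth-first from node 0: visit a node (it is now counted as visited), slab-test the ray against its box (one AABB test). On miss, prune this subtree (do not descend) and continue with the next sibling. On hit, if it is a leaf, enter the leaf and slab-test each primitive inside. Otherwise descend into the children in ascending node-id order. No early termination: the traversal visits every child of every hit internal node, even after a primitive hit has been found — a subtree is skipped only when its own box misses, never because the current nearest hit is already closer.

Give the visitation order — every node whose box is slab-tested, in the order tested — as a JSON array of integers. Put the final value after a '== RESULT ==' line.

Trace the traversal:
N0 x:[37,75] y:[32,72] z:[26,68] -> hit [37,68], descend [8, 11]
  N8 x:[37,75] y:[62,72] z:[38,61] -> miss, prune
  N11 x:[38,75] y:[32,59] z:[26,68] -> hit [38,59], descend [15, 34]
    N15 x:[50,69] y:[43,59] z:[26,68] -> hit [50,59], descend [14, 22]
      N14 x:[65,69] y:[55,56] z:[62,68] -> miss, prune
      N22 x:[50,59] y:[43,59] z:[26,43] -> miss, prune
    N34 x:[38,75] y:[32,42] z:[30,65] -> hit [38,42], descend [5, 32]
      N5 x:[38,54] y:[36,42] z:[36,65] -> hit [38,42], descend [10, 24]
        N10 x:[38,50] y:[36,41] z:[36,46] -> hit [38,41], descend [2, 12]
          N2 x:[38,41] y:[39,40] z:[36,39] -> hit [39,39] leaf, test {P13@t=39}
          N12 x:[44,50] y:[36,41] z:[40,46] -> miss, prune
        N24 x:[52,54] y:[38,42] z:[61,65] -> miss, prune
      N32 x:[70,75] y:[32,37] z:[30,61] -> miss, prune

Visited [0, 8, 11, 15, 14, 22, 34, 5, 10, 2, 12, 24, 32]. Tests: 13 box, 1 leaf. Nearest: P13.

== RESULT ==
[0, 8, 11, 15, 14, 22, 34, 5, 10, 2, 12, 24, 32]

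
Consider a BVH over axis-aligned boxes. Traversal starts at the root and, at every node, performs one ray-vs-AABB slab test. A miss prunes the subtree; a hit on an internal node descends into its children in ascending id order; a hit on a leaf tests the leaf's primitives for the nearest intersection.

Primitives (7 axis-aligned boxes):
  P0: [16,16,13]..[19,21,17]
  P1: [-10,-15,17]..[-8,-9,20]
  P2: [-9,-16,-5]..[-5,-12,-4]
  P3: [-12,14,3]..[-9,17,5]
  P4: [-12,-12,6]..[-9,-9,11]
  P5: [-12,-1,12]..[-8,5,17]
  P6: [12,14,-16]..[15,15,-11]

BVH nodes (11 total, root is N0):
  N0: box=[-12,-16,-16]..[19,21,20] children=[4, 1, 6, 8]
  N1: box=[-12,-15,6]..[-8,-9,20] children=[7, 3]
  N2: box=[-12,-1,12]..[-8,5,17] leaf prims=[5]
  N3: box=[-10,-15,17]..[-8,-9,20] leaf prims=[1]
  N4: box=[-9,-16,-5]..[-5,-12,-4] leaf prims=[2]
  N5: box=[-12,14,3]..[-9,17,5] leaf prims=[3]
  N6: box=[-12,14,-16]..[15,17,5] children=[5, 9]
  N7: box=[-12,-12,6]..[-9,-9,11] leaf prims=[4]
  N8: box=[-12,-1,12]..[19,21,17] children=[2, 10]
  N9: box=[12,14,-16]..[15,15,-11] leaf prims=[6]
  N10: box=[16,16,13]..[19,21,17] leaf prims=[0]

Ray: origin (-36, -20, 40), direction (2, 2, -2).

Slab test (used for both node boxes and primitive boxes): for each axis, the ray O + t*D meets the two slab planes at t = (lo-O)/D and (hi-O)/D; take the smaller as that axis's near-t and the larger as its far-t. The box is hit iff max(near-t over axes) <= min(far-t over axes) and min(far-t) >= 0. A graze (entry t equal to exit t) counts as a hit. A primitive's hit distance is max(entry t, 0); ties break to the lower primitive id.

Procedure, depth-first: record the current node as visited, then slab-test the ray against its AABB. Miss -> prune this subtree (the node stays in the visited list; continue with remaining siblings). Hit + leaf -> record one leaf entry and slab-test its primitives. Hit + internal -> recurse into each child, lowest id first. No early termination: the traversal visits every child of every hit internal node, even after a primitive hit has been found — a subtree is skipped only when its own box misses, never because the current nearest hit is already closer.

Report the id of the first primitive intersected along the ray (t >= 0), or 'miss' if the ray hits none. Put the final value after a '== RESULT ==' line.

Trace the traversal:
N0 x:[12,55/2] y:[2,41/2] z:[10,28] -> hit [12,41/2], descend [1, 4, 6, 8]
  N1 x:[12,14] y:[5/2,11/2] z:[10,17] -> miss, prune
  N4 x:[27/2,31/2] y:[2,4] z:[22,45/2] -> miss, prune
  N6 x:[12,51/2] y:[17,37/2] z:[35/2,28] -> hit [35/2,37/2], descend [5, 9]
    N5 x:[12,27/2] y:[17,37/2] z:[35/2,37/2] -> miss, prune
    N9 x:[24,51/2] y:[17,35/2] z:[51/2,28] -> miss, prune
  N8 x:[12,55/2] y:[19/2,41/2] z:[23/2,14] -> hit [12,14], descend [2, 10]
    N2 x:[12,14] y:[19/2,25/2] z:[23/2,14] -> hit [12,25/2] leaf, test {P5@t=12}
    N10 x:[26,55/2] y:[18,41/2] z:[23/2,27/2] -> miss, prune

order=[0, 1, 4, 6, 5, 9, 8, 2, 10]  |boxes|=9  |leaves|=1  hit=P5

== RESULT ==
5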